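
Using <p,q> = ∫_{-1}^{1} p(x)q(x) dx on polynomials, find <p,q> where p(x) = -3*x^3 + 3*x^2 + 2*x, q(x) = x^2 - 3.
<p,q> = -24/5

Expand the product: p(x)·q(x) = -3*x^5 + 3*x^4 + 11*x^3 - 9*x^2 - 6*x.
∫_{-1}^{1} of each monomial x^k gives [2/(k+1) if k even, 0 if k odd]. Integrating term-by-term (or equivalently evaluating the antiderivative F(x) = -x^6/2 + 3*x^5/5 + 11*x^4/4 - 3*x^3 - 3*x^2 at the endpoints):
  F(1) − F(−1) = -63/20 − (33/20) = -24/5.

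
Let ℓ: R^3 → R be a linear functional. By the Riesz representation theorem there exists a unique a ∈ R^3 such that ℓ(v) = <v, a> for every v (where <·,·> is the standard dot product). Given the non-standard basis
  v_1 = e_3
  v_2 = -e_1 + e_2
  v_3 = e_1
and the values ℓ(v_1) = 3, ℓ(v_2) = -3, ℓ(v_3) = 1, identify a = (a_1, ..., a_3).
a = (1, -2, 3)

Write a = (a_1, ..., a_3) in the standard basis. For each basis vector v_i, ℓ(v_i) = <v_i, a> is a linear equation in the a_j's. Collect the n equations into a matrix system V a = ℓ, where row i of V is v_i (expressed in the standard basis). Since V is invertible (lower-triangular with 1s on the diagonal, up to permutation), solve by back-substitution:
  V =
[[0, 0, 1],
 [-1, 1, 0],
 [1, 0, 0]]
  V a = (3, -3, 1)
Solving gives a = (1, -2, 3).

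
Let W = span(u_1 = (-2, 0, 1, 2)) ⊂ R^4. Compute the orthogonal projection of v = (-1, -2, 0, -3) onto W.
proj_W(v) = (8/9, 0, -4/9, -8/9)

Set up U = [u_1 | ... | u_1] ∈ R^(4×1). The projector onto W = col(U) is P = U (U^T U)^(-1) U^T.
Compute U^T U =
  [9],
and U^T v = (-4).
Solve U^T U · c = U^T v for the coefficients: c = (-4/9). The projection is proj_W(v) = U c.
Check: (v - proj_W(v)) · u_1 = 0  (should be 0).
Result: proj_W(v) = (8/9, 0, -4/9, -8/9).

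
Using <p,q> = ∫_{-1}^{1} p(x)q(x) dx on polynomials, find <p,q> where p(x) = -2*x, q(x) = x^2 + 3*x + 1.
<p,q> = -4

Expand the product: p(x)·q(x) = -2*x^3 - 6*x^2 - 2*x.
∫_{-1}^{1} of each monomial x^k gives [2/(k+1) if k even, 0 if k odd]. Integrating term-by-term (or equivalently evaluating the antiderivative F(x) = -x^4/2 - 2*x^3 - x^2 at the endpoints):
  F(1) − F(−1) = -7/2 − (1/2) = -4.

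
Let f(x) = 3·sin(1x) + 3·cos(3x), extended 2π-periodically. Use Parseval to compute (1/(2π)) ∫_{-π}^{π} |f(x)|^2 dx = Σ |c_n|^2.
Σ |c_n|^2 = 9

Expand |f|^2 and use orthogonality of {sin(nx), cos(mx)} on [-π, π]:
  ∫_{-π}^{π} sin(nx)^2 dx = π, ∫ cos(mx)^2 dx = π, and cross terms integrate to 0.
So ∫_{-π}^{π} f(x)^2 dx = 3^2 · π + 3^2 · π = (9 + 9)π.
Divide by 2π: (9 + 9)/2 = 9.
By Parseval, this equals Σ |c_n|^2.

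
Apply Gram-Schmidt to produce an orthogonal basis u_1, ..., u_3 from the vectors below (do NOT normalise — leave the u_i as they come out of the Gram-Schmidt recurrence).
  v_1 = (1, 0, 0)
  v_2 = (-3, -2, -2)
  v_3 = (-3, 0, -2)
Orthogonal basis:
  u_1 = (1, 0, 0)
  u_2 = (0, -2, -2)
  u_3 = (0, 1, -1)

Apply the Gram-Schmidt recurrence
  u_1 = v_1
  u_i = v_i − Σ_{j<i} ((v_i · u_j) / (u_j · u_j)) · u_j.

Step by step this gives:
  u_1 = (1, 0, 0)
  u_2 = (0, -2, -2)
  u_3 = (0, 1, -1)

Orthogonality check:
  u_2 · u_1 = 0 (should be 0)
  u_3 · u_1 = 0 (should be 0)
  u_3 · u_2 = 0 (should be 0)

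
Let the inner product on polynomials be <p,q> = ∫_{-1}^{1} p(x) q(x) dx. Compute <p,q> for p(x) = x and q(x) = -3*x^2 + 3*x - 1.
<p,q> = 2

Expand the product: p(x)·q(x) = -3*x^3 + 3*x^2 - x.
∫_{-1}^{1} of each monomial x^k gives [2/(k+1) if k even, 0 if k odd]. Integrating term-by-term (or equivalently evaluating the antiderivative F(x) = -3*x^4/4 + x^3 - x^2/2 at the endpoints):
  F(1) − F(−1) = -1/4 − (-9/4) = 2.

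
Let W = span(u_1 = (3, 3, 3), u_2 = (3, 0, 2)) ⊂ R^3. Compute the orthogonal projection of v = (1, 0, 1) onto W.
proj_W(v) = (8/7, 1/14, 11/14)

Set up U = [u_1 | ... | u_2] ∈ R^(3×2). The projector onto W = col(U) is P = U (U^T U)^(-1) U^T.
Compute U^T U =
  [27, 15]
  [15, 13],
and U^T v = (6, 5).
Solve U^T U · c = U^T v for the coefficients: c = (1/42, 5/14). The projection is proj_W(v) = U c.
Check: (v - proj_W(v)) · u_1 = 0  (should be 0).
Check: (v - proj_W(v)) · u_2 = 0  (should be 0).
Result: proj_W(v) = (8/7, 1/14, 11/14).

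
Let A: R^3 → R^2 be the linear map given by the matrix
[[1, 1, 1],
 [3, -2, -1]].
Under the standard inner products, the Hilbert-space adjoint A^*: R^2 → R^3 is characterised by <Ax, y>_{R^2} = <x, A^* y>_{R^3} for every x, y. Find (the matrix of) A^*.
A^* = A^T =
[[1, 3],
 [1, -2],
 [1, -1]]

For real matrices with standard dot products, the defining identity <Ax, y> = <x, A^* y> gives (Ax)^T y = x^T (A^*) y, i.e. x^T A^T y = x^T (A^*) y. Since this holds for all x, y, we must have A^* = A^T. Therefore
A^* =
[[1, 3],
 [1, -2],
 [1, -1]].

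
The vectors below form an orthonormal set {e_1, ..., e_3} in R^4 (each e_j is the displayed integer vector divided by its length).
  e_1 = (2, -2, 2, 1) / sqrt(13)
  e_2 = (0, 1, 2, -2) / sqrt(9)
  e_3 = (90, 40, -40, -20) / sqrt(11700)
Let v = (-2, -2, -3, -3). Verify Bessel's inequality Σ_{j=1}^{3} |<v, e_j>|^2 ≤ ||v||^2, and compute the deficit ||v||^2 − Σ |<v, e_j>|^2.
Σ |<v, e_j>|^2 = 65/9; ||v||^2 = 26; deficit = 169/9

Write each e_j = u_j / sqrt(<u_j, u_j>) where u_j is the displayed integer vector. Then <v, e_j> = <v, u_j> / sqrt(<u_j, u_j>), so |<v, e_j>|^2 = <v, u_j>^2 / <u_j, u_j>.
Coefficients: <v, e_1> = -9/sqrt(13), <v, e_2> = -2/sqrt(9), <v, e_3> = -80/sqrt(11700).
Square and sum: Σ |<v, e_j>|^2 = 65/9.
Compute ||v||^2 = v·v = 26.
Deficit = 26 − 65/9 = 169/9 ≥ 0, confirming Bessel's inequality. (The deficit equals ||v − Σ <v,e_j> e_j||^2, the squared distance from v to span{e_j}.)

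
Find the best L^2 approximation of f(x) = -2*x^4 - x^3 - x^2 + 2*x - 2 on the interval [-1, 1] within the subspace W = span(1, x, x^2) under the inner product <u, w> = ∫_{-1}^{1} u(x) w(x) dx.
g(x) = -19*x^2/7 + 7*x/5 - 64/35

The best approximation g ∈ W is the orthogonal projection of f onto W. Writing g = a_0 + a_1 x + a_2 x^2, the coefficients solve the normal equations G · a = b where
  G_{ij} = <φ_i, φ_j> and b_i = <f, φ_i>, with φ_0 = 1, φ_1 = x, φ_2 = x^2.
G =
  [2, 0, 2/3]
  [0, 2/3, 0]
  [2/3, 0, 2/5],
b = (-82/15, 14/15, -242/105).
Solving gives a_0 = -64/35, a_1 = 7/5, a_2 = -19/7, so
  g(x) = -19*x^2/7 + 7*x/5 - 64/35.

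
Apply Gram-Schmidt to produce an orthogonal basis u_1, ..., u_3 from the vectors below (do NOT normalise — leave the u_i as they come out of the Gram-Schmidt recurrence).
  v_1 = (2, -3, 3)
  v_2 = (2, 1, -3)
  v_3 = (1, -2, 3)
Orthogonal basis:
  u_1 = (2, -3, 3)
  u_2 = (30/11, -1/11, -21/11)
  u_3 = (9/61, 18/61, 12/61)

Apply the Gram-Schmidt recurrence
  u_1 = v_1
  u_i = v_i − Σ_{j<i} ((v_i · u_j) / (u_j · u_j)) · u_j.

Step by step this gives:
  u_1 = (2, -3, 3)
  u_2 = (30/11, -1/11, -21/11)
  u_3 = (9/61, 18/61, 12/61)

Orthogonality check:
  u_2 · u_1 = 0 (should be 0)
  u_3 · u_1 = 0 (should be 0)
  u_3 · u_2 = 0 (should be 0)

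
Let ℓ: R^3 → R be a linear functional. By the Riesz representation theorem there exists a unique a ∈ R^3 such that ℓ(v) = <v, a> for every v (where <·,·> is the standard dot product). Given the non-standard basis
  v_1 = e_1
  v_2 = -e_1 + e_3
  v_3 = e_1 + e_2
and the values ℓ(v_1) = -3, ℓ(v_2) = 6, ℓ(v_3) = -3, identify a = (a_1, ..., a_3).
a = (-3, 0, 3)

Write a = (a_1, ..., a_3) in the standard basis. For each basis vector v_i, ℓ(v_i) = <v_i, a> is a linear equation in the a_j's. Collect the n equations into a matrix system V a = ℓ, where row i of V is v_i (expressed in the standard basis). Since V is invertible (lower-triangular with 1s on the diagonal, up to permutation), solve by back-substitution:
  V =
[[1, 0, 0],
 [-1, 0, 1],
 [1, 1, 0]]
  V a = (-3, 6, -3)
Solving gives a = (-3, 0, 3).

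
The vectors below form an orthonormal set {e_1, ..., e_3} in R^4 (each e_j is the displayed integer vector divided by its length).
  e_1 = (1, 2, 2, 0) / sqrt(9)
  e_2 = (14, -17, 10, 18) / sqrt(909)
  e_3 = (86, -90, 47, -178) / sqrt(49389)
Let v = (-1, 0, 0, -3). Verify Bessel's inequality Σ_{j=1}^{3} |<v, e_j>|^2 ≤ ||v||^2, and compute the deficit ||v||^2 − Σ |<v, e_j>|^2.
Σ |<v, e_j>|^2 = 4529/489; ||v||^2 = 10; deficit = 361/489

Write each e_j = u_j / sqrt(<u_j, u_j>) where u_j is the displayed integer vector. Then <v, e_j> = <v, u_j> / sqrt(<u_j, u_j>), so |<v, e_j>|^2 = <v, u_j>^2 / <u_j, u_j>.
Coefficients: <v, e_1> = -1/sqrt(9), <v, e_2> = -68/sqrt(909), <v, e_3> = 448/sqrt(49389).
Square and sum: Σ |<v, e_j>|^2 = 4529/489.
Compute ||v||^2 = v·v = 10.
Deficit = 10 − 4529/489 = 361/489 ≥ 0, confirming Bessel's inequality. (The deficit equals ||v − Σ <v,e_j> e_j||^2, the squared distance from v to span{e_j}.)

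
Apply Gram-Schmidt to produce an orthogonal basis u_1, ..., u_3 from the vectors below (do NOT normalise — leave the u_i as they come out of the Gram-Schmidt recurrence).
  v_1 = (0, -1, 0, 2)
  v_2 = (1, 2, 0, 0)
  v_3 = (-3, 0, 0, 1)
Orthogonal basis:
  u_1 = (0, -1, 0, 2)
  u_2 = (1, 8/5, 0, 4/5)
  u_3 = (-52/21, 26/21, 0, 13/21)

Apply the Gram-Schmidt recurrence
  u_1 = v_1
  u_i = v_i − Σ_{j<i} ((v_i · u_j) / (u_j · u_j)) · u_j.

Step by step this gives:
  u_1 = (0, -1, 0, 2)
  u_2 = (1, 8/5, 0, 4/5)
  u_3 = (-52/21, 26/21, 0, 13/21)

Orthogonality check:
  u_2 · u_1 = 0 (should be 0)
  u_3 · u_1 = 0 (should be 0)
  u_3 · u_2 = 0 (should be 0)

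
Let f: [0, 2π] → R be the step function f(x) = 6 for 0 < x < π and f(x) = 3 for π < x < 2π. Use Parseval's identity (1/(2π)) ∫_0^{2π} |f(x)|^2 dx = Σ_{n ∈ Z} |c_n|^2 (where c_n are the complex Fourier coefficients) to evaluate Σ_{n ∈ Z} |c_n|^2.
Σ |c_n|^2 = 45/2

Parseval equates the L^2 energy of f (normalised by 1/(2π)) with the ℓ^2 sum of its Fourier coefficients: (1/(2π)) ∫_0^{2π} |f|^2 = Σ |c_n|^2.
Compute the left side: (1/(2π)) [∫_0^π 6^2 dx + ∫_π^{2π} 3^2 dx] = (1/(2π)) · (36π + 9π) = (36 + 9)/2 = 45/2.
So Σ_{n ∈ Z} |c_n|^2 = 45/2.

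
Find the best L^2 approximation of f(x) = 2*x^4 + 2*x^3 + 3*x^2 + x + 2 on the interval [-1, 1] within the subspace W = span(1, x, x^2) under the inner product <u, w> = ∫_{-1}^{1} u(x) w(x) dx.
g(x) = 33*x^2/7 + 11*x/5 + 64/35

The best approximation g ∈ W is the orthogonal projection of f onto W. Writing g = a_0 + a_1 x + a_2 x^2, the coefficients solve the normal equations G · a = b where
  G_{ij} = <φ_i, φ_j> and b_i = <f, φ_i>, with φ_0 = 1, φ_1 = x, φ_2 = x^2.
G =
  [2, 0, 2/3]
  [0, 2/3, 0]
  [2/3, 0, 2/5],
b = (34/5, 22/15, 326/105).
Solving gives a_0 = 64/35, a_1 = 11/5, a_2 = 33/7, so
  g(x) = 33*x^2/7 + 11*x/5 + 64/35.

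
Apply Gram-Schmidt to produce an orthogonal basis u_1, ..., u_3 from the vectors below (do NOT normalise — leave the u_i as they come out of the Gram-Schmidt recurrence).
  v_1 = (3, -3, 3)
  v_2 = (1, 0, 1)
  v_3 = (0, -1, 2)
Orthogonal basis:
  u_1 = (3, -3, 3)
  u_2 = (1/3, 2/3, 1/3)
  u_3 = (-1, 0, 1)

Apply the Gram-Schmidt recurrence
  u_1 = v_1
  u_i = v_i − Σ_{j<i} ((v_i · u_j) / (u_j · u_j)) · u_j.

Step by step this gives:
  u_1 = (3, -3, 3)
  u_2 = (1/3, 2/3, 1/3)
  u_3 = (-1, 0, 1)

Orthogonality check:
  u_2 · u_1 = 0 (should be 0)
  u_3 · u_1 = 0 (should be 0)
  u_3 · u_2 = 0 (should be 0)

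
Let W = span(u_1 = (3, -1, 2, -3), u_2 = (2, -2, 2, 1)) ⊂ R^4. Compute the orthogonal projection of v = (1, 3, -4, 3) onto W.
proj_W(v) = (-264/109, 124/109, -194/109, 183/109)

Set up U = [u_1 | ... | u_2] ∈ R^(4×2). The projector onto W = col(U) is P = U (U^T U)^(-1) U^T.
Compute U^T U =
  [23, 9]
  [9, 13],
and U^T v = (-17, -9).
Solve U^T U · c = U^T v for the coefficients: c = (-70/109, -27/109). The projection is proj_W(v) = U c.
Check: (v - proj_W(v)) · u_1 = 0  (should be 0).
Check: (v - proj_W(v)) · u_2 = 0  (should be 0).
Result: proj_W(v) = (-264/109, 124/109, -194/109, 183/109).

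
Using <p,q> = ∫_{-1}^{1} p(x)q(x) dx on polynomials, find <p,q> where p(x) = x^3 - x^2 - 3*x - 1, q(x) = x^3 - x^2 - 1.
<p,q> = 296/105

Expand the product: p(x)·q(x) = x^6 - 2*x^5 - 2*x^4 + x^3 + 2*x^2 + 3*x + 1.
∫_{-1}^{1} of each monomial x^k gives [2/(k+1) if k even, 0 if k odd]. Integrating term-by-term (or equivalently evaluating the antiderivative F(x) = x^7/7 - x^6/3 - 2*x^5/5 + x^4/4 + 2*x^3/3 + 3*x^2/2 + x at the endpoints):
  F(1) − F(−1) = 1187/420 − (1/140) = 296/105.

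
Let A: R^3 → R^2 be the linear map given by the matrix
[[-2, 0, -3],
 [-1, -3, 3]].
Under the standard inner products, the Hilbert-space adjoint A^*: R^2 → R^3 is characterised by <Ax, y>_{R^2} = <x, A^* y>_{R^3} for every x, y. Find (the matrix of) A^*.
A^* = A^T =
[[-2, -1],
 [0, -3],
 [-3, 3]]

For real matrices with standard dot products, the defining identity <Ax, y> = <x, A^* y> gives (Ax)^T y = x^T (A^*) y, i.e. x^T A^T y = x^T (A^*) y. Since this holds for all x, y, we must have A^* = A^T. Therefore
A^* =
[[-2, -1],
 [0, -3],
 [-3, 3]].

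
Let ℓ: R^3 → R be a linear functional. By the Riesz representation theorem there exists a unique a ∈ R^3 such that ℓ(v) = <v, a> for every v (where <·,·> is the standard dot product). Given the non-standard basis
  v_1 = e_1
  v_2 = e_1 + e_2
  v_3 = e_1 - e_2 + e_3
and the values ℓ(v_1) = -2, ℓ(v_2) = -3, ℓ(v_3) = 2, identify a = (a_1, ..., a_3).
a = (-2, -1, 3)

Write a = (a_1, ..., a_3) in the standard basis. For each basis vector v_i, ℓ(v_i) = <v_i, a> is a linear equation in the a_j's. Collect the n equations into a matrix system V a = ℓ, where row i of V is v_i (expressed in the standard basis). Since V is invertible (lower-triangular with 1s on the diagonal, up to permutation), solve by back-substitution:
  V =
[[1, 0, 0],
 [1, 1, 0],
 [1, -1, 1]]
  V a = (-2, -3, 2)
Solving gives a = (-2, -1, 3).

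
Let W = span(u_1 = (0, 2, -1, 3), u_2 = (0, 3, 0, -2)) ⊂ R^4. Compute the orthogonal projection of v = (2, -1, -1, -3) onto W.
proj_W(v) = (0, -67/91, 5/7, -237/91)

Set up U = [u_1 | ... | u_2] ∈ R^(4×2). The projector onto W = col(U) is P = U (U^T U)^(-1) U^T.
Compute U^T U =
  [14, 0]
  [0, 13],
and U^T v = (-10, 3).
Solve U^T U · c = U^T v for the coefficients: c = (-5/7, 3/13). The projection is proj_W(v) = U c.
Check: (v - proj_W(v)) · u_1 = 0  (should be 0).
Check: (v - proj_W(v)) · u_2 = 0  (should be 0).
Result: proj_W(v) = (0, -67/91, 5/7, -237/91).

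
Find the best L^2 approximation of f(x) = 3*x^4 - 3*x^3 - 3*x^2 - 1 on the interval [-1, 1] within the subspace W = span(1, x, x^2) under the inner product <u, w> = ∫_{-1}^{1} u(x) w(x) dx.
g(x) = -3*x^2/7 - 9*x/5 - 44/35

The best approximation g ∈ W is the orthogonal projection of f onto W. Writing g = a_0 + a_1 x + a_2 x^2, the coefficients solve the normal equations G · a = b where
  G_{ij} = <φ_i, φ_j> and b_i = <f, φ_i>, with φ_0 = 1, φ_1 = x, φ_2 = x^2.
G =
  [2, 0, 2/3]
  [0, 2/3, 0]
  [2/3, 0, 2/5],
b = (-14/5, -6/5, -106/105).
Solving gives a_0 = -44/35, a_1 = -9/5, a_2 = -3/7, so
  g(x) = -3*x^2/7 - 9*x/5 - 44/35.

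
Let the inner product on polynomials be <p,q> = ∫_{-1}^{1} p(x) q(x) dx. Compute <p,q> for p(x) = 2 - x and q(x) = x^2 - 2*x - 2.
<p,q> = -16/3

Expand the product: p(x)·q(x) = -x^3 + 4*x^2 - 2*x - 4.
∫_{-1}^{1} of each monomial x^k gives [2/(k+1) if k even, 0 if k odd]. Integrating term-by-term (or equivalently evaluating the antiderivative F(x) = -x^4/4 + 4*x^3/3 - x^2 - 4*x at the endpoints):
  F(1) − F(−1) = -47/12 − (17/12) = -16/3.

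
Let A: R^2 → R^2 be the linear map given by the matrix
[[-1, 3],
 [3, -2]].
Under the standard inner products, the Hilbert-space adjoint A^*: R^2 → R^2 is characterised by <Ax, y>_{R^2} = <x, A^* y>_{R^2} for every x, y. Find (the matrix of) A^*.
A^* = A^T =
[[-1, 3],
 [3, -2]]

For real matrices with standard dot products, the defining identity <Ax, y> = <x, A^* y> gives (Ax)^T y = x^T (A^*) y, i.e. x^T A^T y = x^T (A^*) y. Since this holds for all x, y, we must have A^* = A^T. Therefore
A^* =
[[-1, 3],
 [3, -2]].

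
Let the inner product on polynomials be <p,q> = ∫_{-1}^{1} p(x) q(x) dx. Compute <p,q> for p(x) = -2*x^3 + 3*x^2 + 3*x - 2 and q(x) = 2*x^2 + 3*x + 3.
<p,q> = -8/3

Expand the product: p(x)·q(x) = -4*x^5 + 9*x^3 + 14*x^2 + 3*x - 6.
∫_{-1}^{1} of each monomial x^k gives [2/(k+1) if k even, 0 if k odd]. Integrating term-by-term (or equivalently evaluating the antiderivative F(x) = -2*x^6/3 + 9*x^4/4 + 14*x^3/3 + 3*x^2/2 - 6*x at the endpoints):
  F(1) − F(−1) = 7/4 − (53/12) = -8/3.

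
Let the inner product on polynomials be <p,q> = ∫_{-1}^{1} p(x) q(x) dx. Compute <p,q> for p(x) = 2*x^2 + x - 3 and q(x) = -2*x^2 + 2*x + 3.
<p,q> = -154/15

Expand the product: p(x)·q(x) = -4*x^4 + 2*x^3 + 14*x^2 - 3*x - 9.
∫_{-1}^{1} of each monomial x^k gives [2/(k+1) if k even, 0 if k odd]. Integrating term-by-term (or equivalently evaluating the antiderivative F(x) = -4*x^5/5 + x^4/2 + 14*x^3/3 - 3*x^2/2 - 9*x at the endpoints):
  F(1) − F(−1) = -92/15 − (62/15) = -154/15.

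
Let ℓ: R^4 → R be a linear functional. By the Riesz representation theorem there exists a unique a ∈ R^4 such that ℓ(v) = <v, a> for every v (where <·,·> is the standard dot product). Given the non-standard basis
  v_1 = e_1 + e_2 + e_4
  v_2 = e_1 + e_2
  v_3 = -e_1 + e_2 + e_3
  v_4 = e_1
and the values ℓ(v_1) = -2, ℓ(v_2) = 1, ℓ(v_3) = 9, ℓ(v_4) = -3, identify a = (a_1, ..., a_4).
a = (-3, 4, 2, -3)

Write a = (a_1, ..., a_4) in the standard basis. For each basis vector v_i, ℓ(v_i) = <v_i, a> is a linear equation in the a_j's. Collect the n equations into a matrix system V a = ℓ, where row i of V is v_i (expressed in the standard basis). Since V is invertible (lower-triangular with 1s on the diagonal, up to permutation), solve by back-substitution:
  V =
[[1, 1, 0, 1],
 [1, 1, 0, 0],
 [-1, 1, 1, 0],
 [1, 0, 0, 0]]
  V a = (-2, 1, 9, -3)
Solving gives a = (-3, 4, 2, -3).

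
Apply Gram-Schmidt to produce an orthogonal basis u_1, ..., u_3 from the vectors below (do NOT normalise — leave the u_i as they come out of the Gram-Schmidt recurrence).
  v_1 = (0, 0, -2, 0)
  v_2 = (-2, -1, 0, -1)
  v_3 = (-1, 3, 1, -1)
Orthogonal basis:
  u_1 = (0, 0, -2, 0)
  u_2 = (-2, -1, 0, -1)
  u_3 = (-1, 3, 0, -1)

Apply the Gram-Schmidt recurrence
  u_1 = v_1
  u_i = v_i − Σ_{j<i} ((v_i · u_j) / (u_j · u_j)) · u_j.

Step by step this gives:
  u_1 = (0, 0, -2, 0)
  u_2 = (-2, -1, 0, -1)
  u_3 = (-1, 3, 0, -1)

Orthogonality check:
  u_2 · u_1 = 0 (should be 0)
  u_3 · u_1 = 0 (should be 0)
  u_3 · u_2 = 0 (should be 0)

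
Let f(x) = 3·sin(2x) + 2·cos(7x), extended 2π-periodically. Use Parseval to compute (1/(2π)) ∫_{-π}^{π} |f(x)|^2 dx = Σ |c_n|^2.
Σ |c_n|^2 = 13/2

Expand |f|^2 and use orthogonality of {sin(nx), cos(mx)} on [-π, π]:
  ∫_{-π}^{π} sin(nx)^2 dx = π, ∫ cos(mx)^2 dx = π, and cross terms integrate to 0.
So ∫_{-π}^{π} f(x)^2 dx = 3^2 · π + 2^2 · π = (9 + 4)π.
Divide by 2π: (9 + 4)/2 = 13/2.
By Parseval, this equals Σ |c_n|^2.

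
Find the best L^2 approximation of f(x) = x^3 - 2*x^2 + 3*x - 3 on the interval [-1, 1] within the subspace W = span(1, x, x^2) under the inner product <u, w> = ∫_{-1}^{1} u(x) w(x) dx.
g(x) = -2*x^2 + 18*x/5 - 3

The best approximation g ∈ W is the orthogonal projection of f onto W. Writing g = a_0 + a_1 x + a_2 x^2, the coefficients solve the normal equations G · a = b where
  G_{ij} = <φ_i, φ_j> and b_i = <f, φ_i>, with φ_0 = 1, φ_1 = x, φ_2 = x^2.
G =
  [2, 0, 2/3]
  [0, 2/3, 0]
  [2/3, 0, 2/5],
b = (-22/3, 12/5, -14/5).
Solving gives a_0 = -3, a_1 = 18/5, a_2 = -2, so
  g(x) = -2*x^2 + 18*x/5 - 3.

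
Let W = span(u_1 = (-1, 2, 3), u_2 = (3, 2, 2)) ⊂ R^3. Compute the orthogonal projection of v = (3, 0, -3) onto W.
proj_W(v) = (67/21, -22/21, -47/21)

Set up U = [u_1 | ... | u_2] ∈ R^(3×2). The projector onto W = col(U) is P = U (U^T U)^(-1) U^T.
Compute U^T U =
  [14, 7]
  [7, 17],
and U^T v = (-12, 3).
Solve U^T U · c = U^T v for the coefficients: c = (-25/21, 2/3). The projection is proj_W(v) = U c.
Check: (v - proj_W(v)) · u_1 = 0  (should be 0).
Check: (v - proj_W(v)) · u_2 = 0  (should be 0).
Result: proj_W(v) = (67/21, -22/21, -47/21).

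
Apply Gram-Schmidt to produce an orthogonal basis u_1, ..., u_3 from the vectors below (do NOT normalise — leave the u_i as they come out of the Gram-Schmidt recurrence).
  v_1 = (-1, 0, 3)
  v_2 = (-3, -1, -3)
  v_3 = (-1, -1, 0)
Orthogonal basis:
  u_1 = (-1, 0, 3)
  u_2 = (-18/5, -1, -6/5)
  u_3 = (27/154, -54/77, 9/154)

Apply the Gram-Schmidt recurrence
  u_1 = v_1
  u_i = v_i − Σ_{j<i} ((v_i · u_j) / (u_j · u_j)) · u_j.

Step by step this gives:
  u_1 = (-1, 0, 3)
  u_2 = (-18/5, -1, -6/5)
  u_3 = (27/154, -54/77, 9/154)

Orthogonality check:
  u_2 · u_1 = 0 (should be 0)
  u_3 · u_1 = 0 (should be 0)
  u_3 · u_2 = 0 (should be 0)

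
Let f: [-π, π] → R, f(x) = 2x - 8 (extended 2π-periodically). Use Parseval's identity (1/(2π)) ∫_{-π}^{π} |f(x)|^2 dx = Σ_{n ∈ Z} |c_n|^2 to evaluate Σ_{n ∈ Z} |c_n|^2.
Σ |c_n|^2 = 4π^2/3 + 64

Expand and integrate term by term over [-π, π]:
  ∫ (2x)^2 dx = 4·(2π^3/3); ∫ 2·2·(-8)·x dx = 0 (odd integrand); ∫ (-8)^2 dx = 64·2π.
So (1/(2π)) ∫_{-π}^{π} (2x - 8)^2 dx = 4π^2/3 + 64 = 4π^2/3 + 64.
Parseval ⇒ Σ |c_n|^2 = 4π^2/3 + 64.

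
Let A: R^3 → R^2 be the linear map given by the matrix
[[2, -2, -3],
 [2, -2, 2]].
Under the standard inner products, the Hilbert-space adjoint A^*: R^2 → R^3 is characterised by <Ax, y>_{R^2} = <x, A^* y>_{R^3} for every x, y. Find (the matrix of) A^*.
A^* = A^T =
[[2, 2],
 [-2, -2],
 [-3, 2]]

For real matrices with standard dot products, the defining identity <Ax, y> = <x, A^* y> gives (Ax)^T y = x^T (A^*) y, i.e. x^T A^T y = x^T (A^*) y. Since this holds for all x, y, we must have A^* = A^T. Therefore
A^* =
[[2, 2],
 [-2, -2],
 [-3, 2]].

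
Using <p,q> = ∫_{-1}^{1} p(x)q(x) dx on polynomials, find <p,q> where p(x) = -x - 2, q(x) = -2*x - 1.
<p,q> = 16/3

Expand the product: p(x)·q(x) = 2*x^2 + 5*x + 2.
∫_{-1}^{1} of each monomial x^k gives [2/(k+1) if k even, 0 if k odd]. Integrating term-by-term (or equivalently evaluating the antiderivative F(x) = 2*x^3/3 + 5*x^2/2 + 2*x at the endpoints):
  F(1) − F(−1) = 31/6 − (-1/6) = 16/3.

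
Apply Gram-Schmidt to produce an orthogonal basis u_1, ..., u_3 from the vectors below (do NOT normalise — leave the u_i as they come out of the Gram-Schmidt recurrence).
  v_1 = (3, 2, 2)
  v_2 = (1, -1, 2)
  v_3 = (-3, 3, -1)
Orthogonal basis:
  u_1 = (3, 2, 2)
  u_2 = (2/17, -27/17, 24/17)
  u_3 = (-150/77, 100/77, 125/77)

Apply the Gram-Schmidt recurrence
  u_1 = v_1
  u_i = v_i − Σ_{j<i} ((v_i · u_j) / (u_j · u_j)) · u_j.

Step by step this gives:
  u_1 = (3, 2, 2)
  u_2 = (2/17, -27/17, 24/17)
  u_3 = (-150/77, 100/77, 125/77)

Orthogonality check:
  u_2 · u_1 = 0 (should be 0)
  u_3 · u_1 = 0 (should be 0)
  u_3 · u_2 = 0 (should be 0)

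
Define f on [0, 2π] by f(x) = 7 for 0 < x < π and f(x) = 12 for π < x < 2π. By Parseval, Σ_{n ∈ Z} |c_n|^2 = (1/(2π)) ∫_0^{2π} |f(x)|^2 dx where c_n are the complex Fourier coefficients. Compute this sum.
Σ |c_n|^2 = 193/2

Parseval equates the L^2 energy of f (normalised by 1/(2π)) with the ℓ^2 sum of its Fourier coefficients: (1/(2π)) ∫_0^{2π} |f|^2 = Σ |c_n|^2.
Compute the left side: (1/(2π)) [∫_0^π 7^2 dx + ∫_π^{2π} 12^2 dx] = (1/(2π)) · (49π + 144π) = (49 + 144)/2 = 193/2.
So Σ_{n ∈ Z} |c_n|^2 = 193/2.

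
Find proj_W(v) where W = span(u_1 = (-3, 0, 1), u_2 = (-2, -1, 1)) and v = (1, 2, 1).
proj_W(v) = (5/11, 16/11, -7/11)

Set up U = [u_1 | ... | u_2] ∈ R^(3×2). The projector onto W = col(U) is P = U (U^T U)^(-1) U^T.
Compute U^T U =
  [10, 7]
  [7, 6],
and U^T v = (-2, -3).
Solve U^T U · c = U^T v for the coefficients: c = (9/11, -16/11). The projection is proj_W(v) = U c.
Check: (v - proj_W(v)) · u_1 = 0  (should be 0).
Check: (v - proj_W(v)) · u_2 = 0  (should be 0).
Result: proj_W(v) = (5/11, 16/11, -7/11).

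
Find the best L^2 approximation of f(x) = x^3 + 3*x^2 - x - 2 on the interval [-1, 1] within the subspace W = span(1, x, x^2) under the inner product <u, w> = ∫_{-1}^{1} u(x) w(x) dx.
g(x) = 3*x^2 - 2*x/5 - 2

The best approximation g ∈ W is the orthogonal projection of f onto W. Writing g = a_0 + a_1 x + a_2 x^2, the coefficients solve the normal equations G · a = b where
  G_{ij} = <φ_i, φ_j> and b_i = <f, φ_i>, with φ_0 = 1, φ_1 = x, φ_2 = x^2.
G =
  [2, 0, 2/3]
  [0, 2/3, 0]
  [2/3, 0, 2/5],
b = (-2, -4/15, -2/15).
Solving gives a_0 = -2, a_1 = -2/5, a_2 = 3, so
  g(x) = 3*x^2 - 2*x/5 - 2.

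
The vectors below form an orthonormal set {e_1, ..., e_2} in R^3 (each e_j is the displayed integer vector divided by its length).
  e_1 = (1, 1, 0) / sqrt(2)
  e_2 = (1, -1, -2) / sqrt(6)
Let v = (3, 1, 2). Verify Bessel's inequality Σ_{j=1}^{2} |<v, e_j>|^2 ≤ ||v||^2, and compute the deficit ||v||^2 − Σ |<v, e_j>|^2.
Σ |<v, e_j>|^2 = 26/3; ||v||^2 = 14; deficit = 16/3

Write each e_j = u_j / sqrt(<u_j, u_j>) where u_j is the displayed integer vector. Then <v, e_j> = <v, u_j> / sqrt(<u_j, u_j>), so |<v, e_j>|^2 = <v, u_j>^2 / <u_j, u_j>.
Coefficients: <v, e_1> = 4/sqrt(2), <v, e_2> = -2/sqrt(6).
Square and sum: Σ |<v, e_j>|^2 = 26/3.
Compute ||v||^2 = v·v = 14.
Deficit = 14 − 26/3 = 16/3 ≥ 0, confirming Bessel's inequality. (The deficit equals ||v − Σ <v,e_j> e_j||^2, the squared distance from v to span{e_j}.)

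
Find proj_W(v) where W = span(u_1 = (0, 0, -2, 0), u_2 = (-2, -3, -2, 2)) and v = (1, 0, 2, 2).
proj_W(v) = (-4/17, -6/17, 2, 4/17)

Set up U = [u_1 | ... | u_2] ∈ R^(4×2). The projector onto W = col(U) is P = U (U^T U)^(-1) U^T.
Compute U^T U =
  [4, 4]
  [4, 21],
and U^T v = (-4, -2).
Solve U^T U · c = U^T v for the coefficients: c = (-19/17, 2/17). The projection is proj_W(v) = U c.
Check: (v - proj_W(v)) · u_1 = 0  (should be 0).
Check: (v - proj_W(v)) · u_2 = 0  (should be 0).
Result: proj_W(v) = (-4/17, -6/17, 2, 4/17).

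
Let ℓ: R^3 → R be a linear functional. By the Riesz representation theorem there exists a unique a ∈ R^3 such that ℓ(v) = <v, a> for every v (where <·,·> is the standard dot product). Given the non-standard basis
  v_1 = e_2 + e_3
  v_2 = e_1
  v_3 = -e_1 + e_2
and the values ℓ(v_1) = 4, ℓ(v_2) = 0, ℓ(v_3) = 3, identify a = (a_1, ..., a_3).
a = (0, 3, 1)

Write a = (a_1, ..., a_3) in the standard basis. For each basis vector v_i, ℓ(v_i) = <v_i, a> is a linear equation in the a_j's. Collect the n equations into a matrix system V a = ℓ, where row i of V is v_i (expressed in the standard basis). Since V is invertible (lower-triangular with 1s on the diagonal, up to permutation), solve by back-substitution:
  V =
[[0, 1, 1],
 [1, 0, 0],
 [-1, 1, 0]]
  V a = (4, 0, 3)
Solving gives a = (0, 3, 1).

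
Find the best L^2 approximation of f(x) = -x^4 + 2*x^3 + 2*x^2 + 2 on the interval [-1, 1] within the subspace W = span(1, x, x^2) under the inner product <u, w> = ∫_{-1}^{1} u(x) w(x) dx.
g(x) = 8*x^2/7 + 6*x/5 + 73/35

The best approximation g ∈ W is the orthogonal projection of f onto W. Writing g = a_0 + a_1 x + a_2 x^2, the coefficients solve the normal equations G · a = b where
  G_{ij} = <φ_i, φ_j> and b_i = <f, φ_i>, with φ_0 = 1, φ_1 = x, φ_2 = x^2.
G =
  [2, 0, 2/3]
  [0, 2/3, 0]
  [2/3, 0, 2/5],
b = (74/15, 4/5, 194/105).
Solving gives a_0 = 73/35, a_1 = 6/5, a_2 = 8/7, so
  g(x) = 8*x^2/7 + 6*x/5 + 73/35.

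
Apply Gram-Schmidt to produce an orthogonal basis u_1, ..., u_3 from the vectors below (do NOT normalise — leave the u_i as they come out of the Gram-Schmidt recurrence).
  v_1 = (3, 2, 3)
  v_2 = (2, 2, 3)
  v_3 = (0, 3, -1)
Orthogonal basis:
  u_1 = (3, 2, 3)
  u_2 = (-13/22, 3/11, 9/22)
  u_3 = (0, 33/13, -22/13)

Apply the Gram-Schmidt recurrence
  u_1 = v_1
  u_i = v_i − Σ_{j<i} ((v_i · u_j) / (u_j · u_j)) · u_j.

Step by step this gives:
  u_1 = (3, 2, 3)
  u_2 = (-13/22, 3/11, 9/22)
  u_3 = (0, 33/13, -22/13)

Orthogonality check:
  u_2 · u_1 = 0 (should be 0)
  u_3 · u_1 = 0 (should be 0)
  u_3 · u_2 = 0 (should be 0)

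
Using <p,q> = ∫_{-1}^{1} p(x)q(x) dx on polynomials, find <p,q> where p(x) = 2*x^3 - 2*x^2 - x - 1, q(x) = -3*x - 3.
<p,q> = 48/5

Expand the product: p(x)·q(x) = -6*x^4 + 9*x^2 + 6*x + 3.
∫_{-1}^{1} of each monomial x^k gives [2/(k+1) if k even, 0 if k odd]. Integrating term-by-term (or equivalently evaluating the antiderivative F(x) = -6*x^5/5 + 3*x^3 + 3*x^2 + 3*x at the endpoints):
  F(1) − F(−1) = 39/5 − (-9/5) = 48/5.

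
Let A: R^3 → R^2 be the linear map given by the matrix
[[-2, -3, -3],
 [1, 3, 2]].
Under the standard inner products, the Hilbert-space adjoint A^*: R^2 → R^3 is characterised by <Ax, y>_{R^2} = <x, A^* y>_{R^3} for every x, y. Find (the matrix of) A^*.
A^* = A^T =
[[-2, 1],
 [-3, 3],
 [-3, 2]]

For real matrices with standard dot products, the defining identity <Ax, y> = <x, A^* y> gives (Ax)^T y = x^T (A^*) y, i.e. x^T A^T y = x^T (A^*) y. Since this holds for all x, y, we must have A^* = A^T. Therefore
A^* =
[[-2, 1],
 [-3, 3],
 [-3, 2]].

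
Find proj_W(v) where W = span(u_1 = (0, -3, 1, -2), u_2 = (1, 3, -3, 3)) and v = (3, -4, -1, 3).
proj_W(v) = (33/17, -93/34, -101/34, 2/17)

Set up U = [u_1 | ... | u_2] ∈ R^(4×2). The projector onto W = col(U) is P = U (U^T U)^(-1) U^T.
Compute U^T U =
  [14, -18]
  [-18, 28],
and U^T v = (5, 3).
Solve U^T U · c = U^T v for the coefficients: c = (97/34, 33/17). The projection is proj_W(v) = U c.
Check: (v - proj_W(v)) · u_1 = 0  (should be 0).
Check: (v - proj_W(v)) · u_2 = 0  (should be 0).
Result: proj_W(v) = (33/17, -93/34, -101/34, 2/17).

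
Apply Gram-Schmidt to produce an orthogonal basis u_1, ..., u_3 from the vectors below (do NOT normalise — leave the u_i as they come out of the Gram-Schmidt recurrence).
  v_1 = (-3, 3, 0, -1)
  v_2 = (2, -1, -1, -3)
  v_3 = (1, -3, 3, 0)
Orthogonal basis:
  u_1 = (-3, 3, 0, -1)
  u_2 = (20/19, -1/19, -1, -63/19)
  u_3 = (-187/249, -277/249, 713/249, -90/83)

Apply the Gram-Schmidt recurrence
  u_1 = v_1
  u_i = v_i − Σ_{j<i} ((v_i · u_j) / (u_j · u_j)) · u_j.

Step by step this gives:
  u_1 = (-3, 3, 0, -1)
  u_2 = (20/19, -1/19, -1, -63/19)
  u_3 = (-187/249, -277/249, 713/249, -90/83)

Orthogonality check:
  u_2 · u_1 = 0 (should be 0)
  u_3 · u_1 = 0 (should be 0)
  u_3 · u_2 = 0 (should be 0)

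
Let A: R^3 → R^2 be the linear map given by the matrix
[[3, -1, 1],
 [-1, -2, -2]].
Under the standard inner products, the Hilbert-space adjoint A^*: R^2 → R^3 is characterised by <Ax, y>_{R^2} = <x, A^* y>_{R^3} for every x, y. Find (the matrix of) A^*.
A^* = A^T =
[[3, -1],
 [-1, -2],
 [1, -2]]

For real matrices with standard dot products, the defining identity <Ax, y> = <x, A^* y> gives (Ax)^T y = x^T (A^*) y, i.e. x^T A^T y = x^T (A^*) y. Since this holds for all x, y, we must have A^* = A^T. Therefore
A^* =
[[3, -1],
 [-1, -2],
 [1, -2]].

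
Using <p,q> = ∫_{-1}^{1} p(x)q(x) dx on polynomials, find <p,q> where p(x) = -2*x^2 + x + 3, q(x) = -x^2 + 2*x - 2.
<p,q> = -46/5

Expand the product: p(x)·q(x) = 2*x^4 - 5*x^3 + 3*x^2 + 4*x - 6.
∫_{-1}^{1} of each monomial x^k gives [2/(k+1) if k even, 0 if k odd]. Integrating term-by-term (or equivalently evaluating the antiderivative F(x) = 2*x^5/5 - 5*x^4/4 + x^3 + 2*x^2 - 6*x at the endpoints):
  F(1) − F(−1) = -77/20 − (107/20) = -46/5.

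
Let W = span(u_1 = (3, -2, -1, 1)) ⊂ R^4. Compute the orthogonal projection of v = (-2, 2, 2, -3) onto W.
proj_W(v) = (-3, 2, 1, -1)

Set up U = [u_1 | ... | u_1] ∈ R^(4×1). The projector onto W = col(U) is P = U (U^T U)^(-1) U^T.
Compute U^T U =
  [15],
and U^T v = (-15).
Solve U^T U · c = U^T v for the coefficients: c = (-1). The projection is proj_W(v) = U c.
Check: (v - proj_W(v)) · u_1 = 0  (should be 0).
Result: proj_W(v) = (-3, 2, 1, -1).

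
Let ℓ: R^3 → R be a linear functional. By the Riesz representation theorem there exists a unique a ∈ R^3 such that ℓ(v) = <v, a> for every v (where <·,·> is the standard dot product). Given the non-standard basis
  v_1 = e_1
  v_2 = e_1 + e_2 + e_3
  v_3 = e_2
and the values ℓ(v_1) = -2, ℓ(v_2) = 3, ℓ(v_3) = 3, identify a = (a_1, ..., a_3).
a = (-2, 3, 2)

Write a = (a_1, ..., a_3) in the standard basis. For each basis vector v_i, ℓ(v_i) = <v_i, a> is a linear equation in the a_j's. Collect the n equations into a matrix system V a = ℓ, where row i of V is v_i (expressed in the standard basis). Since V is invertible (lower-triangular with 1s on the diagonal, up to permutation), solve by back-substitution:
  V =
[[1, 0, 0],
 [1, 1, 1],
 [0, 1, 0]]
  V a = (-2, 3, 3)
Solving gives a = (-2, 3, 2).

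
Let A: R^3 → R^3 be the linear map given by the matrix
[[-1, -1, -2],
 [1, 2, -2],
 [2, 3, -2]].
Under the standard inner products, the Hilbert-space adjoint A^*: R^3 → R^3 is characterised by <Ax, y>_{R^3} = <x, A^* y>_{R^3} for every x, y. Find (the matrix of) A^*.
A^* = A^T =
[[-1, 1, 2],
 [-1, 2, 3],
 [-2, -2, -2]]

For real matrices with standard dot products, the defining identity <Ax, y> = <x, A^* y> gives (Ax)^T y = x^T (A^*) y, i.e. x^T A^T y = x^T (A^*) y. Since this holds for all x, y, we must have A^* = A^T. Therefore
A^* =
[[-1, 1, 2],
 [-1, 2, 3],
 [-2, -2, -2]].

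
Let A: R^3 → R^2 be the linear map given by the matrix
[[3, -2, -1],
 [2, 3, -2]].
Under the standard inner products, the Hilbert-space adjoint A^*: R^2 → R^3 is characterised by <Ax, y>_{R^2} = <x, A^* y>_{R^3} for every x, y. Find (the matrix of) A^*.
A^* = A^T =
[[3, 2],
 [-2, 3],
 [-1, -2]]

For real matrices with standard dot products, the defining identity <Ax, y> = <x, A^* y> gives (Ax)^T y = x^T (A^*) y, i.e. x^T A^T y = x^T (A^*) y. Since this holds for all x, y, we must have A^* = A^T. Therefore
A^* =
[[3, 2],
 [-2, 3],
 [-1, -2]].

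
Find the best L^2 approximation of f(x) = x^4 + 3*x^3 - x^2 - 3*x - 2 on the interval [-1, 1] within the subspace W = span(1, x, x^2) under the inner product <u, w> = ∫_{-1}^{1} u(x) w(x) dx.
g(x) = -x^2/7 - 6*x/5 - 73/35

The best approximation g ∈ W is the orthogonal projection of f onto W. Writing g = a_0 + a_1 x + a_2 x^2, the coefficients solve the normal equations G · a = b where
  G_{ij} = <φ_i, φ_j> and b_i = <f, φ_i>, with φ_0 = 1, φ_1 = x, φ_2 = x^2.
G =
  [2, 0, 2/3]
  [0, 2/3, 0]
  [2/3, 0, 2/5],
b = (-64/15, -4/5, -152/105).
Solving gives a_0 = -73/35, a_1 = -6/5, a_2 = -1/7, so
  g(x) = -x^2/7 - 6*x/5 - 73/35.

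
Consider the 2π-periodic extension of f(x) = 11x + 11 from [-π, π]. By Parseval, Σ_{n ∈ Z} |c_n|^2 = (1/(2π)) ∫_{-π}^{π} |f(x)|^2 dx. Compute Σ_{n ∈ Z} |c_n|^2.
Σ |c_n|^2 = 121π^2/3 + 121

Expand and integrate term by term over [-π, π]:
  ∫ (11x)^2 dx = 121·(2π^3/3); ∫ 2·11·(11)·x dx = 0 (odd integrand); ∫ 11^2 dx = 121·2π.
So (1/(2π)) ∫_{-π}^{π} (11x + 11)^2 dx = 121π^2/3 + 121 = 121π^2/3 + 121.
Parseval ⇒ Σ |c_n|^2 = 121π^2/3 + 121.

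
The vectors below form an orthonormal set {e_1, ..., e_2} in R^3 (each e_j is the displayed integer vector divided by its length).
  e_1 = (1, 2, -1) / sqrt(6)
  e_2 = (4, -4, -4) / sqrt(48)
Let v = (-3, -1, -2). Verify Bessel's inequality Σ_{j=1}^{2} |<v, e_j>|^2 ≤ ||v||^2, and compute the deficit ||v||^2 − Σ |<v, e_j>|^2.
Σ |<v, e_j>|^2 = 3/2; ||v||^2 = 14; deficit = 25/2

Write each e_j = u_j / sqrt(<u_j, u_j>) where u_j is the displayed integer vector. Then <v, e_j> = <v, u_j> / sqrt(<u_j, u_j>), so |<v, e_j>|^2 = <v, u_j>^2 / <u_j, u_j>.
Coefficients: <v, e_1> = -3/sqrt(6), <v, e_2> = 0/sqrt(48).
Square and sum: Σ |<v, e_j>|^2 = 3/2.
Compute ||v||^2 = v·v = 14.
Deficit = 14 − 3/2 = 25/2 ≥ 0, confirming Bessel's inequality. (The deficit equals ||v − Σ <v,e_j> e_j||^2, the squared distance from v to span{e_j}.)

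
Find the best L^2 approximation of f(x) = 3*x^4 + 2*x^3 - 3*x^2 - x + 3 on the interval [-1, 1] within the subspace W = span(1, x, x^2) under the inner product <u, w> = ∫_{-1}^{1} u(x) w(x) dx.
g(x) = -3*x^2/7 + x/5 + 96/35

The best approximation g ∈ W is the orthogonal projection of f onto W. Writing g = a_0 + a_1 x + a_2 x^2, the coefficients solve the normal equations G · a = b where
  G_{ij} = <φ_i, φ_j> and b_i = <f, φ_i>, with φ_0 = 1, φ_1 = x, φ_2 = x^2.
G =
  [2, 0, 2/3]
  [0, 2/3, 0]
  [2/3, 0, 2/5],
b = (26/5, 2/15, 58/35).
Solving gives a_0 = 96/35, a_1 = 1/5, a_2 = -3/7, so
  g(x) = -3*x^2/7 + x/5 + 96/35.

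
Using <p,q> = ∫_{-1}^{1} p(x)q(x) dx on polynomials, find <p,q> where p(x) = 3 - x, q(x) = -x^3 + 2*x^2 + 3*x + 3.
<p,q> = 102/5

Expand the product: p(x)·q(x) = x^4 - 5*x^3 + 3*x^2 + 6*x + 9.
∫_{-1}^{1} of each monomial x^k gives [2/(k+1) if k even, 0 if k odd]. Integrating term-by-term (or equivalently evaluating the antiderivative F(x) = x^5/5 - 5*x^4/4 + x^3 + 3*x^2 + 9*x at the endpoints):
  F(1) − F(−1) = 239/20 − (-169/20) = 102/5.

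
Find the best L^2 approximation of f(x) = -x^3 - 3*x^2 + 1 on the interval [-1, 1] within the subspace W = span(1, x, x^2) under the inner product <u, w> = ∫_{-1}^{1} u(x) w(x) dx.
g(x) = -3*x^2 - 3*x/5 + 1

The best approximation g ∈ W is the orthogonal projection of f onto W. Writing g = a_0 + a_1 x + a_2 x^2, the coefficients solve the normal equations G · a = b where
  G_{ij} = <φ_i, φ_j> and b_i = <f, φ_i>, with φ_0 = 1, φ_1 = x, φ_2 = x^2.
G =
  [2, 0, 2/3]
  [0, 2/3, 0]
  [2/3, 0, 2/5],
b = (0, -2/5, -8/15).
Solving gives a_0 = 1, a_1 = -3/5, a_2 = -3, so
  g(x) = -3*x^2 - 3*x/5 + 1.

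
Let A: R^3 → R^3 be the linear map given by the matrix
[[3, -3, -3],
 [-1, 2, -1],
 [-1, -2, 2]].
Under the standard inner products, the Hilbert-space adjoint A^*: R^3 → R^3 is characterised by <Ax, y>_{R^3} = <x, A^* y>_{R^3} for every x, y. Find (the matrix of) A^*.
A^* = A^T =
[[3, -1, -1],
 [-3, 2, -2],
 [-3, -1, 2]]

For real matrices with standard dot products, the defining identity <Ax, y> = <x, A^* y> gives (Ax)^T y = x^T (A^*) y, i.e. x^T A^T y = x^T (A^*) y. Since this holds for all x, y, we must have A^* = A^T. Therefore
A^* =
[[3, -1, -1],
 [-3, 2, -2],
 [-3, -1, 2]].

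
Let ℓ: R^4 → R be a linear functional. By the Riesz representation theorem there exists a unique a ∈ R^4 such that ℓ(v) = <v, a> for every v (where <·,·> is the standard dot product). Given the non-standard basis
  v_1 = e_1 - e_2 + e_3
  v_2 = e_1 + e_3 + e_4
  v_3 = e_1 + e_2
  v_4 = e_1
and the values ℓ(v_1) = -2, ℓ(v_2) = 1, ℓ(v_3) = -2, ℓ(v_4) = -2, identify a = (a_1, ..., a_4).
a = (-2, 0, 0, 3)

Write a = (a_1, ..., a_4) in the standard basis. For each basis vector v_i, ℓ(v_i) = <v_i, a> is a linear equation in the a_j's. Collect the n equations into a matrix system V a = ℓ, where row i of V is v_i (expressed in the standard basis). Since V is invertible (lower-triangular with 1s on the diagonal, up to permutation), solve by back-substitution:
  V =
[[1, -1, 1, 0],
 [1, 0, 1, 1],
 [1, 1, 0, 0],
 [1, 0, 0, 0]]
  V a = (-2, 1, -2, -2)
Solving gives a = (-2, 0, 0, 3).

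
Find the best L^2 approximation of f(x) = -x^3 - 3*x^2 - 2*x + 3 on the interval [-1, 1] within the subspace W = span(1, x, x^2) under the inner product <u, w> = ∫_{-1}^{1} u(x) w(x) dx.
g(x) = -3*x^2 - 13*x/5 + 3

The best approximation g ∈ W is the orthogonal projection of f onto W. Writing g = a_0 + a_1 x + a_2 x^2, the coefficients solve the normal equations G · a = b where
  G_{ij} = <φ_i, φ_j> and b_i = <f, φ_i>, with φ_0 = 1, φ_1 = x, φ_2 = x^2.
G =
  [2, 0, 2/3]
  [0, 2/3, 0]
  [2/3, 0, 2/5],
b = (4, -26/15, 4/5).
Solving gives a_0 = 3, a_1 = -13/5, a_2 = -3, so
  g(x) = -3*x^2 - 13*x/5 + 3.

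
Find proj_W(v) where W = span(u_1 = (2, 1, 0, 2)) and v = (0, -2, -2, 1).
proj_W(v) = (0, 0, 0, 0)

Set up U = [u_1 | ... | u_1] ∈ R^(4×1). The projector onto W = col(U) is P = U (U^T U)^(-1) U^T.
Compute U^T U =
  [9],
and U^T v = (0).
Solve U^T U · c = U^T v for the coefficients: c = (0). The projection is proj_W(v) = U c.
Check: (v - proj_W(v)) · u_1 = 0  (should be 0).
Result: proj_W(v) = (0, 0, 0, 0).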